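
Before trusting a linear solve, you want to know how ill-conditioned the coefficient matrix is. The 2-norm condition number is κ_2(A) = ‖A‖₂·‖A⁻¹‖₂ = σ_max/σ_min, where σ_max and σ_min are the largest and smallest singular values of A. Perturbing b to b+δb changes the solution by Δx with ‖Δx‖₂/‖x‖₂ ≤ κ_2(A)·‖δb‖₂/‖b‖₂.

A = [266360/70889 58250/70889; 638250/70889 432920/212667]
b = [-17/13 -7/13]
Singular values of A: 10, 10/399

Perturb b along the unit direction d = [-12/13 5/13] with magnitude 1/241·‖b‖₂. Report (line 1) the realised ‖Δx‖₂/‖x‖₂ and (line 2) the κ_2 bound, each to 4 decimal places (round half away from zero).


σ_max = 10, σ_min = 10/399
κ_2(A) = 10 / (10/399) = 399.0000
bound on ‖Δx‖/‖x‖: κ·ε = 399.0000·1/241 = 1.6556
solve Ax = b  →  x = [-8.8561 38.9049]
‖b‖₂ = 1.4142 and ‖x‖₂ = 39.9001
Δx = A⁻¹·δb where δb = 1/241·1.4142·d; ‖Δx‖ = 0.2341
dividing the unrounded norms, ‖Δx‖/‖x‖ = 0.0059
realised/bound (from unrounded values) ≈ 0.0035

0.0059
1.6556


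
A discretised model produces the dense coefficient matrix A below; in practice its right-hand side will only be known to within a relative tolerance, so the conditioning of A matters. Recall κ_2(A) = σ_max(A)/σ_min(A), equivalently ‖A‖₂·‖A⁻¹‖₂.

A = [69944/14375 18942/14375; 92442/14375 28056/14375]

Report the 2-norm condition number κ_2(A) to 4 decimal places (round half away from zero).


69.0000

AᵀA = [107501492/1653125 31347456/1653125; 31347456/1653125 9167508/1653125]; tr = 933352/13225, det = 345744/330625
solving λ² − 933352/13225·λ + 345744/330625 = 0 gives λ = 1764/25, 196/13225
κ = σ_max/σ_min = (42/5)/(14/115) = 69.0000


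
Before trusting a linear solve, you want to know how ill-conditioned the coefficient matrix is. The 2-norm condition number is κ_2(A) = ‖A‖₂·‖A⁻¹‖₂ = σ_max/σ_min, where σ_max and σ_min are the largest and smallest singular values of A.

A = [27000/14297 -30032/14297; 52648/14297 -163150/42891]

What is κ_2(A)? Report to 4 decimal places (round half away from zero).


AᵀA = [12113536/707281 -38138800/2121843; -38138800/2121843 120191044/6365529]; tr = 272548/7569, det = 256/841
solving λ² − 272548/7569·λ + 256/841 = 0 gives λ = 36, 64/7569
κ_2(A) = √(λ_max/λ_min) = √(36 / (64/7569)) = 65.2500

65.2500


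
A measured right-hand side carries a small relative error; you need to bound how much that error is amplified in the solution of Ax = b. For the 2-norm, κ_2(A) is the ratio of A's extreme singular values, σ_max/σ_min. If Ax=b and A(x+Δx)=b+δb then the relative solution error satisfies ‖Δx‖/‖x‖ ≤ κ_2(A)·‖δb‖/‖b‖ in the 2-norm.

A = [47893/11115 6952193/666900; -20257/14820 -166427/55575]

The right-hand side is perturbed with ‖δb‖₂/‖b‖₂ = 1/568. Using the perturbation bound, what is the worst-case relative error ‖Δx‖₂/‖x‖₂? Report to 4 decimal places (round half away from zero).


form AᵀA = [1615717825/79067664 726606370/14825187; 726606370/14825187 83714386849/711608976] with trace 290697773/2105352 and determinant 121992025/67371264
λ_max, λ_min = (290697773/2105352 ± √5279568169245769/277031690244)/2 = 2209/16, 55225/4210704
so κ_2 = √((2209/16) / (55225/4210704)) = 102.6000
perturbation bound = 102.6000·1/568 = 0.1806

0.1806


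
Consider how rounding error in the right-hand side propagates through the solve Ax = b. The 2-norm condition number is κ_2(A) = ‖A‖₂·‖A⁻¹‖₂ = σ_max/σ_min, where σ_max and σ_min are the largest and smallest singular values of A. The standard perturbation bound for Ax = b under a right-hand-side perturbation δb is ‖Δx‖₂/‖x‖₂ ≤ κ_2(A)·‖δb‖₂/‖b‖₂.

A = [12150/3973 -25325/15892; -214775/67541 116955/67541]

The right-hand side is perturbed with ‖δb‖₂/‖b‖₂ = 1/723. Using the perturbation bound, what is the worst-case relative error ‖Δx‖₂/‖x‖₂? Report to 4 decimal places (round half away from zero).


0.1516

form AᵀA = [105578125/5424241 -112604625/10848482; -112604625/10848482 480627025/86787856] with trace 7508225/300304 and determinant 15625/300304
λ_max, λ_min = (7508225/300304 ± √56354673650625/90182492416)/2 = 25, 625/300304
so κ_2 = √(25 / (625/300304)) = 109.6000
worst-case relative error ≤ 109.6000 × 1/723 = 0.1516


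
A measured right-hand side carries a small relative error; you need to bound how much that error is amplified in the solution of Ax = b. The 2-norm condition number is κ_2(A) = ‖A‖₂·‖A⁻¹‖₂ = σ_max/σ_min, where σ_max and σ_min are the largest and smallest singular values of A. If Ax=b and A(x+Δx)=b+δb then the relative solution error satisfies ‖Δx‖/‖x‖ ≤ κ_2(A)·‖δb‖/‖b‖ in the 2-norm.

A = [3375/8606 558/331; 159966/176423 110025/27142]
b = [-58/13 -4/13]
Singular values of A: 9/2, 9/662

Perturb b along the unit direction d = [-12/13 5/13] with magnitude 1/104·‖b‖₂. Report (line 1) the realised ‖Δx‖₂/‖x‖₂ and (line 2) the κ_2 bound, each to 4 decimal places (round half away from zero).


0.0108
3.1827

σ_max = 9/2, σ_min = 9/662
condition number: (9/2) ÷ (9/662) = 331.0000
perturbation bound = 331.0000·1/104 = 3.1827
solve Ax = b  →  x = [-287.1436 64.1518]
‖b‖ = 4.4721, ‖x‖ = 294.2226
δb = ε·‖b‖·d = [-0.0397 0.0165]; solving A·Δx = δb gives ‖Δx‖ = 3.1630
realised ‖Δx‖/‖x‖ = 0.0108
so the bound overstates the realised error by a factor of ≈ 296.0557 (computed from the unrounded values)


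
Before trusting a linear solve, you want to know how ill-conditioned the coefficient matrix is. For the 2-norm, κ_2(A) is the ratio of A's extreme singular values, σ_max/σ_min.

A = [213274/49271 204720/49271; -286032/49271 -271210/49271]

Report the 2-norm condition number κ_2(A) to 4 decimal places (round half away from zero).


form AᵀA = [127300104100/2427631441 121236192000/2427631441; 121236192000/2427631441 115465142500/2427631441] with trace 288662600/2886601 and determinant 250000/2886601
eigenvalues of AᵀA: λ = (tr ± √(tr²−4·det))/2 = 100, 2500/2886601
σ_max=√100=10, σ_min=√(2500/2886601)=(50/1699) → κ = 339.8000

339.8000


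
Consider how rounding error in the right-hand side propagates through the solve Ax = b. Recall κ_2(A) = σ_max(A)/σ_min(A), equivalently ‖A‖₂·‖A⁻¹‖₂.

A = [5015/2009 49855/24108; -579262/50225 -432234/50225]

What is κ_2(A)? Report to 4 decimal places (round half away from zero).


AᵀA = [208960949/1500625 1880300441/18007500; 1880300441/18007500 16928273569/216090000]; tr = 1880746009/8643600, det = 12117361/2160900
solving λ² − 1880746009/8643600·λ + 12117361/2160900 = 0 gives λ = 3481/16, 13924/540225
σ_max=√(3481/16)=(59/4), σ_min=√(13924/540225)=(118/735) → κ = 91.8750

91.8750


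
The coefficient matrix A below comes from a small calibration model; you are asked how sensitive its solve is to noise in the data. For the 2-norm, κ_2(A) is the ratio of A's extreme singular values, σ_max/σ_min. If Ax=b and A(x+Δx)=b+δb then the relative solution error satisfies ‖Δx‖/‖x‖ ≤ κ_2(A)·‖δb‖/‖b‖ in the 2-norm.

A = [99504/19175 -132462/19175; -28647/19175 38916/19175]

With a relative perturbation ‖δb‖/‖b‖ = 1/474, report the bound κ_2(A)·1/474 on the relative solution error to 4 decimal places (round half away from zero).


M = AᵀA = [85773573/2941445 -114362604/2941445; -114362604/2941445 152485092/2941445]. tr(M)=47651733/588289, det(M)=26244/588289
solving λ² − 47651733/588289·λ + 26244/588289 = 0 gives λ = 81, 324/588289
κ = σ_max/σ_min = 9/(18/767) = 383.5000
worst-case relative error ≤ 383.5000 × 1/474 = 0.8091

0.8091


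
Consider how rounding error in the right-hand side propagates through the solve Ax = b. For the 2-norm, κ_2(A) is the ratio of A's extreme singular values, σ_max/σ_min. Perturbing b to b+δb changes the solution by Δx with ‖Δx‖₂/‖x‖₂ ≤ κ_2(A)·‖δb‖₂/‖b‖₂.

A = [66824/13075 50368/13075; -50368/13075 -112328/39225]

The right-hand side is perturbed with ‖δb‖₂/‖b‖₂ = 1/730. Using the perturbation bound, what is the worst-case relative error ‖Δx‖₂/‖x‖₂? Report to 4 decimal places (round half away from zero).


AᵀA = [280095296/6838225 630204416/20514675; 630204416/20514675 1417999936/61544025]; tr = 157554304/2461761, det = 102400/2461761
λ_max, λ_min = (157554304/2461761 ± √24822350371618816/6060267221121)/2 = 64, 1600/2461761
σ_max=√64=8, σ_min=√(1600/2461761)=(40/1569) → κ = 313.8000
κ_2(A)·‖δb‖/‖b‖ = 0.4299

0.4299


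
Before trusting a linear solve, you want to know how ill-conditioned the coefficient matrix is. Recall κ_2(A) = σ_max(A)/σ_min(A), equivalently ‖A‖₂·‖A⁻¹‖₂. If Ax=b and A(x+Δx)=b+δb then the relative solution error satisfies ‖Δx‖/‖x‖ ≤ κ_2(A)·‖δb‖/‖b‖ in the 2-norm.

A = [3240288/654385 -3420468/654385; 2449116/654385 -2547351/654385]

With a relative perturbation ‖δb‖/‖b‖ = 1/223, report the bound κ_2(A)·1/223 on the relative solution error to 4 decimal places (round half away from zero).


1.2649

form AᵀA = [659905420176/17128789129 -692882380260/17128789129; -692882380260/17128789129 727543938249/17128789129] with trace 1649761425/20367169 and determinant 1679616/20367169
eigenvalues of AᵀA: λ = (tr ± √(tr²−4·det))/2 = 81, 20736/20367169
σ_max=√81=9, σ_min=√(20736/20367169)=(144/4513) → κ = 282.0625
bound on ‖Δx‖/‖x‖: κ·ε = 282.0625·1/223 = 1.2649


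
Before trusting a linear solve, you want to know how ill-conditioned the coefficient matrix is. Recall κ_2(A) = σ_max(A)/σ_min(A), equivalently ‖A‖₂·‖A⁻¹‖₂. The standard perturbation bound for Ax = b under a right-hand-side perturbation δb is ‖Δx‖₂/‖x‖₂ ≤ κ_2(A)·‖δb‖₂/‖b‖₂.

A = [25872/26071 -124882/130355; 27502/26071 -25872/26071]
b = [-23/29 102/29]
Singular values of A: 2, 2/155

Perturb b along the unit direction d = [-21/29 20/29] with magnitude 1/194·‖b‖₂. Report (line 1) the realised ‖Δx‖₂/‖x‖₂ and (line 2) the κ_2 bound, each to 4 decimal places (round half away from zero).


0.0062
0.7990

σ_max = 2, σ_min = 2/155
κ_2(A) = 2 / (2/155) = 155.0000
perturbation bound = 155.0000·1/194 = 0.7990
solve Ax = b  →  x = [161.0690 167.6724]
‖b‖ = 3.6056, ‖x‖ = 232.5022
with δb = [-0.0135 0.0128], A·Δx = δb → ‖Δx‖ = 1.4404
realised ‖Δx‖/‖x‖ = 0.0062
tightness: 0.0062 against a bound of 0.7990 (unrounded ratio ≈ 0.0078)


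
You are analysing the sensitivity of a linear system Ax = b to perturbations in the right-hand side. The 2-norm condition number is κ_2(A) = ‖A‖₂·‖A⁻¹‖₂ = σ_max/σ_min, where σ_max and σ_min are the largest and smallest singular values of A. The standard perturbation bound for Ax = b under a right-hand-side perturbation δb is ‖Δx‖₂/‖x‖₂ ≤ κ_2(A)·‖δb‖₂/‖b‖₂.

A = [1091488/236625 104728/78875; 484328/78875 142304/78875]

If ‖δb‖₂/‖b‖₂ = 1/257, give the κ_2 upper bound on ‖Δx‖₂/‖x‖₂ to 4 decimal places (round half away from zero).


1.4732

form AᵀA = [132100342336/2239655625 12842991616/746551875; 12842991616/746551875 1248735296/248850625] with trace 229342336/3583449 and determinant 102400/3583449
eigenvalues of AᵀA: λ = (tr ± √(tr²−4·det))/2 = 64, 1600/3583449
κ_2(A) = √(λ_max/λ_min) = √(64 / (1600/3583449)) = 378.6000
worst-case relative error ≤ 378.6000 × 1/257 = 1.4732


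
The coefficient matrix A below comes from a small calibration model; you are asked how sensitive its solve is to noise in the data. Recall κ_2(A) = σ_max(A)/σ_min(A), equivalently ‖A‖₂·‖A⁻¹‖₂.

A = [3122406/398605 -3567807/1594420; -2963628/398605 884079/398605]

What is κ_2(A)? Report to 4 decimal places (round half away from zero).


form AᵀA = [4407255684/37785005 -2570804649/75570010; -2570804649/75570010 6001136181/604560080] with trace 15303445425/120912016 and determinant 4100625/7557001
char-poly roots: 2025/16 and 32400/7557001
κ_2(A) = √(λ_max/λ_min) = √((2025/16) / (32400/7557001)) = 171.8125

171.8125


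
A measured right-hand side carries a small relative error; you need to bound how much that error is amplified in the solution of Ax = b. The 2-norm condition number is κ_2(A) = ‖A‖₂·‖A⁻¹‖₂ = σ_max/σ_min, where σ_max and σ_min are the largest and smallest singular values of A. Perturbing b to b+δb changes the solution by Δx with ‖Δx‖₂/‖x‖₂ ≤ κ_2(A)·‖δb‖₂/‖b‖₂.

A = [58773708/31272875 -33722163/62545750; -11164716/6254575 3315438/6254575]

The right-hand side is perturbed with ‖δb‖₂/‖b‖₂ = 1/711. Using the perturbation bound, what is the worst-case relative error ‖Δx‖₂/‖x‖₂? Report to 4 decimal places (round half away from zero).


AᵀA = [7812866630304/1162892640625 -2278699610922/1162892640625; -2278699610922/1162892640625 2659211879409/4651570562500]; tr = 54257085441/7442512900, det = 2125764/1860628225
solving λ² − 54257085441/7442512900·λ + 2125764/1860628225 = 0 gives λ = 729/100, 11664/74425129
κ = σ_max/σ_min = (27/10)/(108/8627) = 215.6750
bound on ‖Δx‖/‖x‖: κ·ε = 215.6750·1/711 = 0.3033

0.3033


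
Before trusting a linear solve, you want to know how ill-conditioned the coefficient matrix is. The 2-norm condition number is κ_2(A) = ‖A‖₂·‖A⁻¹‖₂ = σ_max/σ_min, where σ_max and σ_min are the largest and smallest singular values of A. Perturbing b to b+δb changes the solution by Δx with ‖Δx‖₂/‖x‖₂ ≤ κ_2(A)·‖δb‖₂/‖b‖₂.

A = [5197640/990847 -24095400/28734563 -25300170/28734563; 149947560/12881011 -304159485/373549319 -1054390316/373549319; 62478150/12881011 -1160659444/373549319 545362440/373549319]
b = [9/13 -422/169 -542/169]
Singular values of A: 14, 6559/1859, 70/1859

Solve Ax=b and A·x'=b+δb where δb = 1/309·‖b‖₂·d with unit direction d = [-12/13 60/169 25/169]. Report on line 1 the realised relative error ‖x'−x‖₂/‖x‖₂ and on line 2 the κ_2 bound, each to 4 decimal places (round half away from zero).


0.0067
1.2032

from the listed singular values, σ₁ = 14, σ_n = 70/1859
condition number: 14 ÷ (70/1859) = 371.8000
κ_2(A)·‖δb‖/‖b‖ = 1.2032
solve Ax = b  →  x = [-11.8683 -35.2942 -37.8808]
‖b‖ = 4.1231, ‖x‖ = 53.1177
δb = ε·‖b‖·d = [-0.0123 0.0047 0.0020]; solving A·Δx = δb gives ‖Δx‖ = 0.3544
relative error = 0.0067
so the bound overstates the realised error by a factor of ≈ 180.3612 (computed from the unrounded values)


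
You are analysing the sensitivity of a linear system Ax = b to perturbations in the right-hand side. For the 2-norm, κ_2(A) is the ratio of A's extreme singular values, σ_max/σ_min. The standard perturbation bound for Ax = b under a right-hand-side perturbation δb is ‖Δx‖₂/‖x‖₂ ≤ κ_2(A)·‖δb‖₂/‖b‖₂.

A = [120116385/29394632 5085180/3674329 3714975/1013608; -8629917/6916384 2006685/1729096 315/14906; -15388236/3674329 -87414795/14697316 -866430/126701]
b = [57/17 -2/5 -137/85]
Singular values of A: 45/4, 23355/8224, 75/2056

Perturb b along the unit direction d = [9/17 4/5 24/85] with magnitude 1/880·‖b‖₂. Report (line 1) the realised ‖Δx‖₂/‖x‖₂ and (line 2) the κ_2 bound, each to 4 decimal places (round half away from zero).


from the listed singular values, σ₁ = 45/4, σ_n = 75/2056
κ_2(A) = (45/4) / (75/2056) = 308.4000
worst-case relative error ≤ 308.4000 × 1/880 = 0.3505
solve Ax = b  →  x = [-12.3953 -14.0362 20.0349]
‖b‖₂ = 3.7417 and ‖x‖₂ = 27.4237
re-solving with b+δb shifts x by Δx of norm 0.1166
dividing the unrounded norms, ‖Δx‖/‖x‖ = 0.0043
so the bound overstates the realised error by a factor of ≈ 82.4545 (computed from the unrounded values)

0.0043
0.3505


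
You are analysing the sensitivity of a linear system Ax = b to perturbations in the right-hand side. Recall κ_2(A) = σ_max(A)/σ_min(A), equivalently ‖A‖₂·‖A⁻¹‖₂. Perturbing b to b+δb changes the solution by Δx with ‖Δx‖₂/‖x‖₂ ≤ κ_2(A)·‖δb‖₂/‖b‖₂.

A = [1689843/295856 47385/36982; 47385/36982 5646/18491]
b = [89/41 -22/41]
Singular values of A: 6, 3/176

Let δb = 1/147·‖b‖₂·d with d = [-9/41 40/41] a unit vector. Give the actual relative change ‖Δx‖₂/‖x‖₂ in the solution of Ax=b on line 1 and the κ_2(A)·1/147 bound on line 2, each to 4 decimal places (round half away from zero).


from the listed singular values, σ₁ = 6, σ_n = 3/176
κ_2(A) = 6 / (3/176) = 352.0000
perturbation bound = 352.0000·1/147 = 2.3946
solve Ax = b  →  x = [13.2033 -57.1626]
2-norm of b is 2.2361; of x, 58.6676
with δb = [-0.0033 0.0148], A·Δx = δb → ‖Δx‖ = 0.8924
dividing the unrounded norms, ‖Δx‖/‖x‖ = 0.0152
tightness: 0.0152 against a bound of 2.3946 (unrounded ratio ≈ 0.0064)

0.0152
2.3946


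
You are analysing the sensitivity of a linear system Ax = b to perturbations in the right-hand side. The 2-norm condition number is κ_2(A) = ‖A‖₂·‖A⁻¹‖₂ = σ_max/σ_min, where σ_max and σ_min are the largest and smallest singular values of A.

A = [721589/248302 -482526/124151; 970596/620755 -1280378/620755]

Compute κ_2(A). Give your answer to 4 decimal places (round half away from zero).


365.1500

AᵀA = [58081292401/5333380900 -19360027467/1333345225; -19360027467/1333345225 25813672456/1333345225]; tr = 6453439289/213335236, det = 366025/53333809
solving λ² − 6453439289/213335236·λ + 366025/53333809 = 0 gives λ = 121/4, 12100/53333809
κ = σ_max/σ_min = (11/2)/(110/7303) = 365.1500


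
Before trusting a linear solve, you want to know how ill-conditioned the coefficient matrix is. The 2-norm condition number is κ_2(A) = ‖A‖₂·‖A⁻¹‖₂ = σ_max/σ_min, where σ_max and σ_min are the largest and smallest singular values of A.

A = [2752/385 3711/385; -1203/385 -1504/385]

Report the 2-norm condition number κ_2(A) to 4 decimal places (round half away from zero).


M = AᵀA = [9020713/148225 12021984/148225; 12021984/148225 16033537/148225]. tr(M)=1002170/5929, det(M)=28561/5929
eigenvalues of AᵀA: λ = (tr ± √(tr²−4·det))/2 = 169, 169/5929
so κ_2 = √(169 / (169/5929)) = 77.0000

77.0000


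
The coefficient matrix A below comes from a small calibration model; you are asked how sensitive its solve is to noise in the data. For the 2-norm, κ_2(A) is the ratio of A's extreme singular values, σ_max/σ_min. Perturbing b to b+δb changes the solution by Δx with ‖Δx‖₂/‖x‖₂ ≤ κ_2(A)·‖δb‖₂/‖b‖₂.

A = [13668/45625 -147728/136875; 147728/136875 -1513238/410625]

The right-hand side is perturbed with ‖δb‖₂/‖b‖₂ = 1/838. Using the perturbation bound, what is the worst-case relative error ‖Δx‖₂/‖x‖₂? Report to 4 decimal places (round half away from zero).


AᵀA = [37607824/29975625 -386751904/89926875; -386751904/89926875 3978082084/269780625]; tr = 6906484/431649, det = 1600/431649
eigenvalues of AᵀA: λ = (tr ± √(tr²−4·det))/2 = 16, 100/431649
σ_max=√16=4, σ_min=√(100/431649)=(10/657) → κ = 262.8000
κ_2(A)·‖δb‖/‖b‖ = 0.3136

0.3136


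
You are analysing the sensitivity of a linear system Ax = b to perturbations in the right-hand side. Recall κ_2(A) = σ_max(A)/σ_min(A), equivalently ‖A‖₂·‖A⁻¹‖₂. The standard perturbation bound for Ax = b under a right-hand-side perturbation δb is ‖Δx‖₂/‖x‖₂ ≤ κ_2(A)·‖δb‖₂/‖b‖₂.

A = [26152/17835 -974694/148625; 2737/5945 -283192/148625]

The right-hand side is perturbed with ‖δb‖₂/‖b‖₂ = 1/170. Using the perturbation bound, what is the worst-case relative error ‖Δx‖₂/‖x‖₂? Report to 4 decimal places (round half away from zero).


M = AᵀA = [30053905/12723489 -74174632/7068605; -74174632/7068605 1648361764/35343025]. tr(M)=9272221/189225, det(M)=9604/189225
eigenvalues of AᵀA: λ = (tr ± √(tr²−4·det))/2 = 49, 196/189225
κ_2(A) = √(λ_max/λ_min) = √(49 / (196/189225)) = 217.5000
bound on ‖Δx‖/‖x‖: κ·ε = 217.5000·1/170 = 1.2794

1.2794


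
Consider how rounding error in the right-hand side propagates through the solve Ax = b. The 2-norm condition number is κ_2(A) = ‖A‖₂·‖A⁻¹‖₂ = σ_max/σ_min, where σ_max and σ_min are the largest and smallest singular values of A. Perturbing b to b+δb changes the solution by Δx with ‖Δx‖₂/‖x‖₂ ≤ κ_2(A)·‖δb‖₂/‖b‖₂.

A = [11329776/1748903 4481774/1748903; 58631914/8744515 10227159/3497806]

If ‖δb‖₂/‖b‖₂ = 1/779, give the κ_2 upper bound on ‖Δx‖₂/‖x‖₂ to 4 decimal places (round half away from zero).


0.0744

AᵀA = [607957280212/6994104325 50645424951/1398820865; 50645424951/1398820865 16915757245/1119056692]; tr = 219594080921/2152032100, det = 1664966416/538008025
solving λ² − 219594080921/2152032100·λ + 1664966416/538008025 = 0 gives λ = 10201/100, 652864/21520321
so κ_2 = √((10201/100) / (652864/21520321)) = 57.9875
bound on ‖Δx‖/‖x‖: κ·ε = 57.9875·1/779 = 0.0744


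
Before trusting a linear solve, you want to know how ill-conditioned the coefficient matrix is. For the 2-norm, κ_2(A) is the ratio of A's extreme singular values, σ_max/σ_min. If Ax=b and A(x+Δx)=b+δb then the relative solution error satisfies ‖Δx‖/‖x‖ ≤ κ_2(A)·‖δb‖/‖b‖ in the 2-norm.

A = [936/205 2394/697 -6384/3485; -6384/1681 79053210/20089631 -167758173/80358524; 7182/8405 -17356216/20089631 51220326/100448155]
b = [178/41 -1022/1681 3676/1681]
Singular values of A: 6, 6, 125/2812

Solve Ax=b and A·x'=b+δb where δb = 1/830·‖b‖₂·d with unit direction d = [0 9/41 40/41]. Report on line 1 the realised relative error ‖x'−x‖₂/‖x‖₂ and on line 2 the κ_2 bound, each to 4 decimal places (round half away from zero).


0.0030
0.1626

σ_max = 6, σ_min = 125/2812
κ = σ_max/σ_min = 6/(125/2812) = 134.9760
κ_2(A)·‖δb‖/‖b‖ = 0.1626
solve Ax = b  →  x = [0.6667 21.4668 39.5420]
‖b‖ = 4.8990, ‖x‖ = 44.9982
with δb = [0.0000 0.0013 0.0058], A·Δx = δb → ‖Δx‖ = 0.1328
dividing the unrounded norms, ‖Δx‖/‖x‖ = 0.0030
tightness: 0.0030 against a bound of 0.1626 (unrounded ratio ≈ 0.0181)


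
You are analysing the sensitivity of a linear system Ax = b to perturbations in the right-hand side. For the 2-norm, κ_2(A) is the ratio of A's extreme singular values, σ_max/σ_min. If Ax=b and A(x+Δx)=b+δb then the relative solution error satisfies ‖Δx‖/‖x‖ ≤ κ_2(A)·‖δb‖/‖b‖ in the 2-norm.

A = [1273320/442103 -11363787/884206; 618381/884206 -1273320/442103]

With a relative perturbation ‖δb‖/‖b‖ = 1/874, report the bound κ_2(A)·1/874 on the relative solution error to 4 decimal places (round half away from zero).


0.3009

M = AᵀA = [4085526681/465092356 -4538112480/116273089; -4538112480/116273089 80678780649/465092356]. tr(M)=25212465/138338, det(M)=531441/1106704
λ_max, λ_min = (25212465/138338 ± √158907908033424/4784350561)/2 = 729/4, 729/276676
σ_max=√(729/4)=(27/2), σ_min=√(729/276676)=(27/526) → κ = 263.0000
bound on ‖Δx‖/‖x‖: κ·ε = 263.0000·1/874 = 0.3009


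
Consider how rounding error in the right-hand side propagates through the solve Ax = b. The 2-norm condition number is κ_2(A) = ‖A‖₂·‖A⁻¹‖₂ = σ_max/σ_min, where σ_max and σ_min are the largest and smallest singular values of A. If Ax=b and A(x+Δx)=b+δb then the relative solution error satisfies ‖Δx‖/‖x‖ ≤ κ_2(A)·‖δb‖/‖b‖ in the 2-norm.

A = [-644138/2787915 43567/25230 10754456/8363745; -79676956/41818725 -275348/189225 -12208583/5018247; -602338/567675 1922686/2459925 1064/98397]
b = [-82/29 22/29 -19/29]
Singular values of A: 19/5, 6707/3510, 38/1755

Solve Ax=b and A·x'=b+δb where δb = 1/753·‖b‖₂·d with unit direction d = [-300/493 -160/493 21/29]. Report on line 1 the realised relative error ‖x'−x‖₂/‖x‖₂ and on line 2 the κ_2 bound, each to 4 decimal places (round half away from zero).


from the listed singular values, σ₁ = 19/5, σ_n = 38/1755
condition number: (19/5) ÷ (38/1755) = 175.5000
perturbation bound = 175.5000·1/753 = 0.2331
solve Ax = b  →  x = [-19.4467 -27.6734 31.4701]
‖b‖ = 3.0000, ‖x‖ = 46.1991
with δb = [-0.0024 -0.0013 0.0029], A·Δx = δb → ‖Δx‖ = 0.1840
dividing the unrounded norms, ‖Δx‖/‖x‖ = 0.0040
tightness: 0.0040 against a bound of 0.2331 (unrounded ratio ≈ 0.0171)

0.0040
0.2331


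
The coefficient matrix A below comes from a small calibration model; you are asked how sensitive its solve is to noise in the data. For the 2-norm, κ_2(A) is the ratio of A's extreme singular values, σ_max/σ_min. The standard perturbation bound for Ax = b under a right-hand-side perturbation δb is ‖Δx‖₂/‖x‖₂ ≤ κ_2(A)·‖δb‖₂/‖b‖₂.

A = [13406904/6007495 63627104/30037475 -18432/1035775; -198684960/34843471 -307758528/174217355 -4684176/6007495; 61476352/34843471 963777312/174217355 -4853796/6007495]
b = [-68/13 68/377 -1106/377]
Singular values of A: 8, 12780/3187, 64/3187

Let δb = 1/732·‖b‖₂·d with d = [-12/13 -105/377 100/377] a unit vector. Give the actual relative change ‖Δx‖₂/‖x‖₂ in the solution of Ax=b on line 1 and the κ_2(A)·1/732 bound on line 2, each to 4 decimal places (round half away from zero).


σ_max = 8, σ_min = 64/3187
κ_2(A) = 8 / (64/3187) = 398.3750
bound on ‖Δx‖/‖x‖: κ·ε = 398.3750·1/732 = 0.5442
solve Ax = b  →  x = [-38.4957 39.6954 191.3596]
2-norm of b is 6.0000; of x, 199.1888
Δx = A⁻¹·δb where δb = 1/732·6.0000·d; ‖Δx‖ = 0.4082
dividing the unrounded norms, ‖Δx‖/‖x‖ = 0.0020
tightness: 0.0020 against a bound of 0.5442 (unrounded ratio ≈ 0.0038)

0.0020
0.5442


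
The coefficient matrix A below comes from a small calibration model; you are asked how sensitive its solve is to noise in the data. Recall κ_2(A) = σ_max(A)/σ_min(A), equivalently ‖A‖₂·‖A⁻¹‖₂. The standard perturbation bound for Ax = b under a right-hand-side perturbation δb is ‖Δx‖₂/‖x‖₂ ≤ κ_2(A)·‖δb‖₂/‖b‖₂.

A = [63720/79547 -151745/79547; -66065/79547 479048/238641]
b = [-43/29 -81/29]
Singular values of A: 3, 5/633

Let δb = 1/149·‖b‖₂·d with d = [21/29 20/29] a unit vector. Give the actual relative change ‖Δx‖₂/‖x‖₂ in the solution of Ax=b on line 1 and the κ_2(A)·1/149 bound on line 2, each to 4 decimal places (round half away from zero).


0.0071
2.5490

largest singular value 3, smallest 5/633
κ_2(A) = 3 / (5/633) = 379.8000
worst-case relative error ≤ 379.8000 × 1/149 = 2.5490
solve Ax = b  →  x = [-350.4564 -146.3846]
2-norm of b is 3.1623; of x, 379.8001
Δx = A⁻¹·δb where δb = 1/149·3.1623·d; ‖Δx‖ = 2.6869
realised ‖Δx‖/‖x‖ = 0.0071
tightness: 0.0071 against a bound of 2.5490 (unrounded ratio ≈ 0.0028)


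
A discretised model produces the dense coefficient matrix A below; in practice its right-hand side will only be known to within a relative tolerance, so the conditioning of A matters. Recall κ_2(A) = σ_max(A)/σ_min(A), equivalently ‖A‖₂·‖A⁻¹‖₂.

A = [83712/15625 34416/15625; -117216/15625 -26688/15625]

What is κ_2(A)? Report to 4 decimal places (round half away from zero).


AᵀA = [829891584/9765625 240371712/9765625; 240371712/9765625 75868416/9765625]; tr = 1449216/15625, det = 21233664/390625
solving λ² − 1449216/15625·λ + 21233664/390625 = 0 gives λ = 2304/25, 9216/15625
κ = σ_max/σ_min = (48/5)/(96/125) = 12.5000

12.5000


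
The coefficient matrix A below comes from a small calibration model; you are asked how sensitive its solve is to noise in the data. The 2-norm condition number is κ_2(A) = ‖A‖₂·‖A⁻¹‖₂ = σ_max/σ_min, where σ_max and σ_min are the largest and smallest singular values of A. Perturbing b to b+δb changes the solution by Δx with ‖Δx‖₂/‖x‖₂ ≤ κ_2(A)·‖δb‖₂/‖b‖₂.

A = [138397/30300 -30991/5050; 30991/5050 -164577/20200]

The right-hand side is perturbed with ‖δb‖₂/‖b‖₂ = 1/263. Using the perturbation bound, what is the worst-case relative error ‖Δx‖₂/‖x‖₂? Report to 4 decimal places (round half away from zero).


1.3825

form AᵀA = [2149185781/36723600 -955173611/12241200; -955173611/12241200 1698106489/16321600] with trace 955188061/5875776 and determinant 2088025/10445824
λ_max, λ_min = (955188061/5875776 ± √912356627150779321/34524743602176)/2 = 2601/16, 7225/5875776
σ_max=√(2601/16)=(51/4), σ_min=√(7225/5875776)=(85/2424) → κ = 363.6000
worst-case relative error ≤ 363.6000 × 1/263 = 1.3825


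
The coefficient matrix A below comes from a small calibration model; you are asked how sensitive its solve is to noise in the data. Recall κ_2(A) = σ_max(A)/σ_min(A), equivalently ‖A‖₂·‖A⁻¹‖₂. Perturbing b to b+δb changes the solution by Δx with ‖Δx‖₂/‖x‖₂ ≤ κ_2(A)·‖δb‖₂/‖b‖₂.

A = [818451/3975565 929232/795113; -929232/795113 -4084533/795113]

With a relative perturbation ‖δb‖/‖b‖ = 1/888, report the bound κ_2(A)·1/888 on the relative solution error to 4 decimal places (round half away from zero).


0.1065

form AᵀA = [13240133721/9402211225 11741775552/1880442245; 11741775552/1880442245 10438359273/376088449] with trace 163116666/5593225 and determinant 531441/5593225
eigenvalues of AᵀA: λ = (tr ± √(tr²−4·det))/2 = 729/25, 729/223729
so κ_2 = √((729/25) / (729/223729)) = 94.6000
perturbation bound = 94.6000·1/888 = 0.1065


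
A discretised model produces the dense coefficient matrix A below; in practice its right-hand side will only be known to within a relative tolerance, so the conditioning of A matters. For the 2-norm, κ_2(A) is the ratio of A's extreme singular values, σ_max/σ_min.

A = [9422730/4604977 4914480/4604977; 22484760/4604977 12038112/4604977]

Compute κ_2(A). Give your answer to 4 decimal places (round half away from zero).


form AᵀA = [206875138500/7381069673 110331318240/7381069673; 110331318240/7381069673 58847286528/7381069673] with trace 15630730884/434180569 and determinant 8294400/434180569
solving λ² − 15630730884/434180569·λ + 8294400/434180569 = 0 gives λ = 36, 230400/434180569
so κ_2 = √(36 / (230400/434180569)) = 260.4625

260.4625


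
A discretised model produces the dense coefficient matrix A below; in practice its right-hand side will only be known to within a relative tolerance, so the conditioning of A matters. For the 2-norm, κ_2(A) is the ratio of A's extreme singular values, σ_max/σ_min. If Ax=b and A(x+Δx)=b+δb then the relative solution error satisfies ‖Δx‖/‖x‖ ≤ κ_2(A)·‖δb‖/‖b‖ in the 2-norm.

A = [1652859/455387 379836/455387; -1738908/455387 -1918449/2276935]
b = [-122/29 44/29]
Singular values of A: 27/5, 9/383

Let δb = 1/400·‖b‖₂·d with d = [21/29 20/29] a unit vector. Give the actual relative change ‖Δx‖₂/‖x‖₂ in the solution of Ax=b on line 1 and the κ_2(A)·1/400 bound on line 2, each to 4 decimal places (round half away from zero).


0.0056
0.5745

σ_max = 27/5, σ_min = 9/383
condition number: (27/5) ÷ (9/383) = 229.8000
perturbation bound = 229.8000·1/400 = 0.5745
solve Ax = b  →  x = [17.9603 -83.1978]
‖b‖₂ = 4.4721 and ‖x‖₂ = 85.1143
with δb = [0.0081 0.0077], A·Δx = δb → ‖Δx‖ = 0.4758
realised ‖Δx‖/‖x‖ = 0.0056
tightness: 0.0056 against a bound of 0.5745 (unrounded ratio ≈ 0.0097)


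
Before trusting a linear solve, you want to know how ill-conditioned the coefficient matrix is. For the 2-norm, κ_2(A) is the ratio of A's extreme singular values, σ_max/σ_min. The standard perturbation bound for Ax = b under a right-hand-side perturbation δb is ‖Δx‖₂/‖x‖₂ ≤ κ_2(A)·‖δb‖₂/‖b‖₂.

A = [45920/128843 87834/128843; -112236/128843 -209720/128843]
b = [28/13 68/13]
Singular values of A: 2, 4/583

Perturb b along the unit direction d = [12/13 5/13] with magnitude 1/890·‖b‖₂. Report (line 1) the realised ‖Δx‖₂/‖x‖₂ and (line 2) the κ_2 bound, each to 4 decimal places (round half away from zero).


0.0016
0.3275

σ_max = 2, σ_min = 4/583
κ_2(A) = 2 / (4/583) = 291.5000
bound on ‖Δx‖/‖x‖: κ·ε = 291.5000·1/890 = 0.3275
solve Ax = b  →  x = [-515.3529 272.5882]
‖b‖₂ = 5.6569 and ‖x‖₂ = 583.0034
Δx = A⁻¹·δb where δb = 1/890·5.6569·d; ‖Δx‖ = 0.9264
realised ‖Δx‖/‖x‖ = 0.0016
realised/bound (from unrounded values) ≈ 0.0049


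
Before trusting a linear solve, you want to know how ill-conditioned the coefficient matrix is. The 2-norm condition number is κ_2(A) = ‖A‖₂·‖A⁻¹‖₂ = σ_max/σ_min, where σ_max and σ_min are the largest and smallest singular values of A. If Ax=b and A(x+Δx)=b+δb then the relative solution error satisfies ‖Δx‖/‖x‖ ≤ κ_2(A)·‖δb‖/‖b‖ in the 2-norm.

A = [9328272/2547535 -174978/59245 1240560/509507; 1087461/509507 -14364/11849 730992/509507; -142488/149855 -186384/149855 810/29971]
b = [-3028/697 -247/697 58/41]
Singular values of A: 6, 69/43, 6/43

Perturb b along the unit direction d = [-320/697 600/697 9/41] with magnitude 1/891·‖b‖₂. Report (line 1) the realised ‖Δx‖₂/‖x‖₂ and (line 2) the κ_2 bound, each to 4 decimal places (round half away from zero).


σ_max = 6, σ_min = 6/43
condition number: 6 ÷ (6/43) = 43.0000
bound on ‖Δx‖/‖x‖: κ·ε = 43.0000·1/891 = 0.0483
solve Ax = b  →  x = [-6.2406 3.9014 12.3333]
2-norm of b is 4.5826; of x, 14.3624
Δx = A⁻¹·δb where δb = 1/891·4.5826·d; ‖Δx‖ = 0.0369
dividing the unrounded norms, ‖Δx‖/‖x‖ = 0.0026
so the bound overstates the realised error by a factor of ≈ 18.8047 (computed from the unrounded values)

0.0026
0.0483


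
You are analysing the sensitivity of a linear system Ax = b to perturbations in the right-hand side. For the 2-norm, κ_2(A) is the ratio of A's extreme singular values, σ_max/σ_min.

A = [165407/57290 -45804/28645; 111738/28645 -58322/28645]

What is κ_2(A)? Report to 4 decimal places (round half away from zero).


form AᵀA = [3092039929/131285764 -412197390/32821441; -412197390/32821441 219978484/32821441] with trace 13743785/454276 and determinant 14641/113569
λ_max, λ_min = (13743785/454276 ± √188785209247569/206366684176)/2 = 121/4, 484/113569
κ = σ_max/σ_min = (11/2)/(22/337) = 84.2500

84.2500


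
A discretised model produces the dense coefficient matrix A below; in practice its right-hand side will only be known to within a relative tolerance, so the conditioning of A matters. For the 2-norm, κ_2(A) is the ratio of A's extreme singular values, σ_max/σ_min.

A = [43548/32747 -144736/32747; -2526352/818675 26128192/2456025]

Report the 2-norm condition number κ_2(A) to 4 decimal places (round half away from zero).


283.3875

form AᵀA = [44779420816/3965850625 -460515185536/11897551875; -460515185536/11897551875 4736791622656/35692655625] with trace 8223690256/57108249 and determinant 1638400/6345361
char-poly roots: 144 and 102400/57108249
κ = σ_max/σ_min = 12/(320/7557) = 283.3875


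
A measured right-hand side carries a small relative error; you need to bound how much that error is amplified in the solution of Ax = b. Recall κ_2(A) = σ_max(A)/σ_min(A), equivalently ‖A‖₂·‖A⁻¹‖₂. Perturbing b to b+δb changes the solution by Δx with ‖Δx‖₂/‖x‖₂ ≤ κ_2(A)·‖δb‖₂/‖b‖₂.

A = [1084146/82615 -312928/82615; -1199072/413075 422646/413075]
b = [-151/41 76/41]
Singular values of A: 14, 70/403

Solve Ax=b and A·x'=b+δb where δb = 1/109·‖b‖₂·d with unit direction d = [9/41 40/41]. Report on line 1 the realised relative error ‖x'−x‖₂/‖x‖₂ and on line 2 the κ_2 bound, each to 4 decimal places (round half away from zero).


0.0378
0.7394

σ_max = 14, σ_min = 70/403
condition number: 14 ÷ (70/403) = 80.6000
κ_2(A)·‖δb‖/‖b‖ = 0.7394
solve Ax = b  →  x = [1.3377 5.6069]
‖b‖ = 4.1231, ‖x‖ = 5.7642
with δb = [0.0083 0.0369], A·Δx = δb → ‖Δx‖ = 0.2178
dividing the unrounded norms, ‖Δx‖/‖x‖ = 0.0378
tightness: 0.0378 against a bound of 0.7394 (unrounded ratio ≈ 0.0511)


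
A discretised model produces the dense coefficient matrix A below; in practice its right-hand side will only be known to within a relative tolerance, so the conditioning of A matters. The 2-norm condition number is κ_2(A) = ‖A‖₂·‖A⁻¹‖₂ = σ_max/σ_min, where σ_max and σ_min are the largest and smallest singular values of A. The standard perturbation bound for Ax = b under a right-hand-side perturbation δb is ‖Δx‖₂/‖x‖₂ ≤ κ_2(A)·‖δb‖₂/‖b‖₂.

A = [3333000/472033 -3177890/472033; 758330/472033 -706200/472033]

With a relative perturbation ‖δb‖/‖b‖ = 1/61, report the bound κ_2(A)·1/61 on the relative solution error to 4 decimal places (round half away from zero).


6.5082

form AᵀA = [6950596900/132549169 -6619536000/132549169; -6619536000/132549169 6304404100/132549169] with trace 15761000/157609 and determinant 10000/157609
char-poly roots: 100 and 100/157609
κ = σ_max/σ_min = 10/(10/397) = 397.0000
bound on ‖Δx‖/‖x‖: κ·ε = 397.0000·1/61 = 6.5082


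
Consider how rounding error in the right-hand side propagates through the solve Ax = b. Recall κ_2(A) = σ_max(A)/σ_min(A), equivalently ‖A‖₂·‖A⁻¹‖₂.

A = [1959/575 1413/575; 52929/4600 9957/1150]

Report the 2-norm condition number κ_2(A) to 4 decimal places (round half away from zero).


184.0000

M = AᵀA = [4875345/33856 914085/8464; 914085/8464 171405/2116]. tr(M)=7617825/33856, det(M)=50625/33856
char-poly roots: 225 and 225/33856
σ_max=√225=15, σ_min=√(225/33856)=(15/184) → κ = 184.0000


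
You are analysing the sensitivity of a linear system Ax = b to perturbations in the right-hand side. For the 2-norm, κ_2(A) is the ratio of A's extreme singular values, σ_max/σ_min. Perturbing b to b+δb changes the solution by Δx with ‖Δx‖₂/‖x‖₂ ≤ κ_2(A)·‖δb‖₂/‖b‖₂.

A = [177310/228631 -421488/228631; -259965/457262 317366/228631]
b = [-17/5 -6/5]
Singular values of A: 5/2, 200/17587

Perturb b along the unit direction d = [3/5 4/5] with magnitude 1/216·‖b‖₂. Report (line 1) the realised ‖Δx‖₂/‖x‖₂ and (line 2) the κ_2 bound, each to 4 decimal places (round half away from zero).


σ_max = 5/2, σ_min = 200/17587
condition number: (5/2) ÷ (200/17587) = 219.8375
bound on ‖Δx‖/‖x‖: κ·ε = 219.8375·1/216 = 1.0178
solve Ax = b  →  x = [-243.8200 -100.7250]
‖b‖₂ = 3.6056 and ‖x‖₂ = 263.8062
Δx = A⁻¹·δb where δb = 1/216·3.6056·d; ‖Δx‖ = 1.4678
dividing the unrounded norms, ‖Δx‖/‖x‖ = 0.0056
so the bound overstates the realised error by a factor of ≈ 182.9167 (computed from the unrounded values)

0.0056
1.0178


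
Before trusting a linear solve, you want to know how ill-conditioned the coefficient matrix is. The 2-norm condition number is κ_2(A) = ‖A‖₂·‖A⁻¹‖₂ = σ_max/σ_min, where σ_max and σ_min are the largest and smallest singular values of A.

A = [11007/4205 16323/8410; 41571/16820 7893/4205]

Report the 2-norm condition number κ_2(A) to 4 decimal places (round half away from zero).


174.0000

AᵀA = [174393/13456 32697/3364; 32697/3364 24525/3364]; tr = 272493/13456, det = 729/53824
eigenvalues of AᵀA: λ = (tr ± √(tr²−4·det))/2 = 81/4, 9/13456
σ_max=√(81/4)=(9/2), σ_min=√(9/13456)=(3/116) → κ = 174.0000


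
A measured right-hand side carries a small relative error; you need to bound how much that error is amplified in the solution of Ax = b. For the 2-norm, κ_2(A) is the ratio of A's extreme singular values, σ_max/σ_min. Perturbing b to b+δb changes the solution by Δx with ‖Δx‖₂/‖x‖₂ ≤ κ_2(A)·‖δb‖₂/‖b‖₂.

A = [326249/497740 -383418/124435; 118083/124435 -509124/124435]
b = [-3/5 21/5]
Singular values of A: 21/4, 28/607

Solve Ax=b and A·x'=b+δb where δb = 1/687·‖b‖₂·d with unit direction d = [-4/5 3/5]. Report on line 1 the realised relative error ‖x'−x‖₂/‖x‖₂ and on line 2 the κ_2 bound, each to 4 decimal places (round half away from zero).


0.0021
0.1657

σ_max = 21/4, σ_min = 28/607
κ_2(A) = (21/4) / (28/607) = 113.8125
bound on ‖Δx‖/‖x‖: κ·ε = 113.8125·1/687 = 0.1657
solve Ax = b  →  x = [63.5749 13.7186]
‖b‖₂ = 4.2426 and ‖x‖₂ = 65.0382
Δx = A⁻¹·δb where δb = 1/687·4.2426·d; ‖Δx‖ = 0.1339
dividing the unrounded norms, ‖Δx‖/‖x‖ = 0.0021
so the bound overstates the realised error by a factor of ≈ 80.4807 (computed from the unrounded values)
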